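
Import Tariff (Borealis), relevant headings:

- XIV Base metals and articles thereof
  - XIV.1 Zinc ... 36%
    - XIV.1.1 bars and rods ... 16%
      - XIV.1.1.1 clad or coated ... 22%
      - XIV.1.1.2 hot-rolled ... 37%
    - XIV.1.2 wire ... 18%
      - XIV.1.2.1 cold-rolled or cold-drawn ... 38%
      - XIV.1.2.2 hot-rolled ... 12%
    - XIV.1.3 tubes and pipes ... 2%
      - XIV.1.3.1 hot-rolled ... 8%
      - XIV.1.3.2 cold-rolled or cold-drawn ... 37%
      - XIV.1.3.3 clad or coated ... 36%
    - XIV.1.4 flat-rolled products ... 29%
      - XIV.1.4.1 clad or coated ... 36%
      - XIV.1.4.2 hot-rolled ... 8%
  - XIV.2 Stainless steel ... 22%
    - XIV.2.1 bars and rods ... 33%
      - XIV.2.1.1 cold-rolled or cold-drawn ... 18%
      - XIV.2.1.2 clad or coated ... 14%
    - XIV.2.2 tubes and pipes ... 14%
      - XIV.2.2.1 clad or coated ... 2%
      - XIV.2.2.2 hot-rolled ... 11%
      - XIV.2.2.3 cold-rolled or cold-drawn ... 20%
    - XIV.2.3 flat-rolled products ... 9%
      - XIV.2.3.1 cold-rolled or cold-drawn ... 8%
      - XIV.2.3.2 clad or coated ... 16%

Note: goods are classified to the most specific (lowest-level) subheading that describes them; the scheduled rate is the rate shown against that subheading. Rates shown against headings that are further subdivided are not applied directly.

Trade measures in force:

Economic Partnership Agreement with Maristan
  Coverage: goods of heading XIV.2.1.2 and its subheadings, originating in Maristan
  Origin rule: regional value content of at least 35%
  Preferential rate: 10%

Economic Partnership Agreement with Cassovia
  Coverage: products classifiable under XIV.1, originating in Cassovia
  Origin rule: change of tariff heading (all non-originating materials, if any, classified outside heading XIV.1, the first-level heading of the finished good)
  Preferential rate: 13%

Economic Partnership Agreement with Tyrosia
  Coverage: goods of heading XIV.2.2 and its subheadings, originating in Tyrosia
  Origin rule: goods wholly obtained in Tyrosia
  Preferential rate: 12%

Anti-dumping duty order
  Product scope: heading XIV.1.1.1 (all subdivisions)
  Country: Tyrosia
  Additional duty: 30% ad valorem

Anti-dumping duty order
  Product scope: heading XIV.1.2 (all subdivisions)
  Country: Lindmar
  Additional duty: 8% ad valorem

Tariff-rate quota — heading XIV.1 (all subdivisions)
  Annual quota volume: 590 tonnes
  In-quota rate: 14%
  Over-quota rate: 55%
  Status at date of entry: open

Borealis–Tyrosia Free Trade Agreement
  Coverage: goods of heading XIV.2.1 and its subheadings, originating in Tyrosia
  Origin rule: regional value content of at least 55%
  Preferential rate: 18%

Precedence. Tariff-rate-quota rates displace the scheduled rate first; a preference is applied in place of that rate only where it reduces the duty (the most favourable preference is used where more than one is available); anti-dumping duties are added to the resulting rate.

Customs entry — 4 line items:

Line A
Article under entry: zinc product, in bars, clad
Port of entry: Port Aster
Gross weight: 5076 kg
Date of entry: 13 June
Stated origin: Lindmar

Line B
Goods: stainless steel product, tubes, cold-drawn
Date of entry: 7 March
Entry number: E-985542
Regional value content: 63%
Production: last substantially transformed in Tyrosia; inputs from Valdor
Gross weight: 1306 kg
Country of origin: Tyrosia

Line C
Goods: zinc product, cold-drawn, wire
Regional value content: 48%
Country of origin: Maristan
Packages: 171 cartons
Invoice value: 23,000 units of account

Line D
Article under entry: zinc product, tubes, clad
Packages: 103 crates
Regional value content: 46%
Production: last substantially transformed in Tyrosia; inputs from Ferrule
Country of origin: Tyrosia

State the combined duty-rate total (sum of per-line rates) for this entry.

Line A: zinc → XIV.1; in bars → XIV.1.1; clad → XIV.1.1.1. Scheduled 22%. quota on XIV.1 open → in-quota 14%. → 14%.
Line B: stainless steel → XIV.2; tubes → XIV.2.2; cold-drawn → XIV.2.2.3. Scheduled 20%. Tyrosia agreement on XIV.2.2: not wholly obtained; Tyrosia agreement on XIV.2.1: XIV.2.2.3 not covered. → 20%.
Line C: zinc → XIV.1; wire → XIV.1.2; cold-drawn → XIV.1.2.1. Scheduled 38%. quota on XIV.1 open → in-quota 14%; Maristan agreement on XIV.2.1.2: XIV.1.2.1 not covered. → 14%.
Line D: zinc → XIV.1; tubes → XIV.1.3; clad → XIV.1.3.3. Scheduled 36%. quota on XIV.1 open → in-quota 14%; Tyrosia agreement on XIV.2.2: XIV.1.3.3 not covered; Tyrosia agreement on XIV.2.1: XIV.1.3.3 not covered. → 14%.
Sum: 14% + 20% + 14% + 14% = 62%.

62%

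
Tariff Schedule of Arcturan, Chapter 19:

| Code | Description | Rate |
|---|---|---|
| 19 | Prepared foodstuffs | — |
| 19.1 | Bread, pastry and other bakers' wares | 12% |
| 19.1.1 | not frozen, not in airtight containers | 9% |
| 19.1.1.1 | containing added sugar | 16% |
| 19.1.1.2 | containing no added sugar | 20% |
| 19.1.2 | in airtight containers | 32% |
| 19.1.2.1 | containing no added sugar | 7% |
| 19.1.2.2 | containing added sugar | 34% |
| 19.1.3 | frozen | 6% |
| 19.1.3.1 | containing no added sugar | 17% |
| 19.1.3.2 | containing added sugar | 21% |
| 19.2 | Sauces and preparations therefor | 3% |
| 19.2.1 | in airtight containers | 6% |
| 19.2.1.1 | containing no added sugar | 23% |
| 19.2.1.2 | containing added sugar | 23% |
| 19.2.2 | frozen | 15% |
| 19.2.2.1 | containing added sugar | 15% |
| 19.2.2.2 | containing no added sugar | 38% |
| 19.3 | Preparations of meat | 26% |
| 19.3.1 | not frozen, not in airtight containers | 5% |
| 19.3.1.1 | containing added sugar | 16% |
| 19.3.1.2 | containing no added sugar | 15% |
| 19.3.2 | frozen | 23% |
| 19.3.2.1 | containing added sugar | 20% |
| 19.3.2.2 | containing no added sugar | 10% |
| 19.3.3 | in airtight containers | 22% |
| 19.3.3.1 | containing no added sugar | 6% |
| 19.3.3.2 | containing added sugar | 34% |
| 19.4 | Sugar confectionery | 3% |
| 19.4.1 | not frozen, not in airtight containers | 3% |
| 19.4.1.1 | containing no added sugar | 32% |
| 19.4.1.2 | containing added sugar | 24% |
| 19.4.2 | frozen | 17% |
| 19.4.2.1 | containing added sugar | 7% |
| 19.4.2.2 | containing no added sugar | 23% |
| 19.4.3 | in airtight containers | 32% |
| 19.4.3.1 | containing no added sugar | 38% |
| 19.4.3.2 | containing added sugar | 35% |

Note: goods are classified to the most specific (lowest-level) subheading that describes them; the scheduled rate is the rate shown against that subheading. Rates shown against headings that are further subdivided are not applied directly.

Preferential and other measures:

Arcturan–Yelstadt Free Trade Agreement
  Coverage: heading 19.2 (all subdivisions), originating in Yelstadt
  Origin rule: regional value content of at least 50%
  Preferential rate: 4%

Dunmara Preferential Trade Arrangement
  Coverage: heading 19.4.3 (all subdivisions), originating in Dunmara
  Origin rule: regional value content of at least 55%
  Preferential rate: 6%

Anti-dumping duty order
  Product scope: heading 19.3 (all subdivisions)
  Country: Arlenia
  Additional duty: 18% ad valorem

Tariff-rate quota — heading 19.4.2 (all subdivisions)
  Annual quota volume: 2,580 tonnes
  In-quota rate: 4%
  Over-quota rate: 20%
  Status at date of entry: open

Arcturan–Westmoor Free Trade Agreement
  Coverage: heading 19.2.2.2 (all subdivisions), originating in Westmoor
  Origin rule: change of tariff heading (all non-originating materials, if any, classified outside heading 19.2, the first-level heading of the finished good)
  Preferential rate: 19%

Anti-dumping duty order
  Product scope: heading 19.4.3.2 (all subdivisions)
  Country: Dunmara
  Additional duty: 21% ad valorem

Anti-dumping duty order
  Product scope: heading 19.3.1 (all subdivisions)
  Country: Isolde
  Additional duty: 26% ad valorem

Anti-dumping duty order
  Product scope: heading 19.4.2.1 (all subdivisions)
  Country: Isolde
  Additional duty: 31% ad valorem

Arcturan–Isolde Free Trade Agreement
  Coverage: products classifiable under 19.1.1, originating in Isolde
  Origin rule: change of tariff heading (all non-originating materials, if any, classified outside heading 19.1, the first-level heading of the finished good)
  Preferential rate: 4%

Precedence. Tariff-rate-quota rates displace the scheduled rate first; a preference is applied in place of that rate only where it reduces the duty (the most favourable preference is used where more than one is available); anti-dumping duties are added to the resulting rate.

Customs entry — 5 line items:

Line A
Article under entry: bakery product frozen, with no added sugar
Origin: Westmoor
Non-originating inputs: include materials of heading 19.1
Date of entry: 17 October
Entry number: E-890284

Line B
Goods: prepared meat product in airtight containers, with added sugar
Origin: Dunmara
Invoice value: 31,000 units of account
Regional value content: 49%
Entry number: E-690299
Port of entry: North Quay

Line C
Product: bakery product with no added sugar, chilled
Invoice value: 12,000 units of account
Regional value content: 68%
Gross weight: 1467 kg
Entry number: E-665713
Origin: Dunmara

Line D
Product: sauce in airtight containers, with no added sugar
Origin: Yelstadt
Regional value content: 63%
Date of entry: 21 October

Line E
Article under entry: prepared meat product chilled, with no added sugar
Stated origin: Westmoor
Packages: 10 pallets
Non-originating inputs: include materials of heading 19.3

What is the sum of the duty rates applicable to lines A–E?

90%

Line A: bakery product → 19.1; frozen → 19.1.3; with no added sugar → 19.1.3.1. Scheduled 17%. Westmoor agreement on 19.2.2.2: 19.1.3.1 not covered. → 17%.
Line B: prepared meat product → 19.3; in airtight containers → 19.3.3; with added sugar → 19.3.3.2. Scheduled 34%. Dunmara agreement on 19.4.3: 19.3.3.2 not covered. → 34%.
Line C: bakery product → 19.1; chilled → 19.1.1; with no added sugar → 19.1.1.2. Scheduled 20%. Dunmara agreement on 19.4.3: 19.1.1.2 not covered. → 20%.
Line D: sauce → 19.2; in airtight containers → 19.2.1; with no added sugar → 19.2.1.1. Scheduled 23%. Yelstadt agreement on 19.2: RVC ≥ 50% → 4% available; preferential 4%. → 4%.
Line E: prepared meat product → 19.3; chilled → 19.3.1; with no added sugar → 19.3.1.2. Scheduled 15%. Westmoor agreement on 19.2.2.2: 19.3.1.2 not covered. → 15%.
Sum: 17% + 34% + 20% + 4% + 15% = 90%.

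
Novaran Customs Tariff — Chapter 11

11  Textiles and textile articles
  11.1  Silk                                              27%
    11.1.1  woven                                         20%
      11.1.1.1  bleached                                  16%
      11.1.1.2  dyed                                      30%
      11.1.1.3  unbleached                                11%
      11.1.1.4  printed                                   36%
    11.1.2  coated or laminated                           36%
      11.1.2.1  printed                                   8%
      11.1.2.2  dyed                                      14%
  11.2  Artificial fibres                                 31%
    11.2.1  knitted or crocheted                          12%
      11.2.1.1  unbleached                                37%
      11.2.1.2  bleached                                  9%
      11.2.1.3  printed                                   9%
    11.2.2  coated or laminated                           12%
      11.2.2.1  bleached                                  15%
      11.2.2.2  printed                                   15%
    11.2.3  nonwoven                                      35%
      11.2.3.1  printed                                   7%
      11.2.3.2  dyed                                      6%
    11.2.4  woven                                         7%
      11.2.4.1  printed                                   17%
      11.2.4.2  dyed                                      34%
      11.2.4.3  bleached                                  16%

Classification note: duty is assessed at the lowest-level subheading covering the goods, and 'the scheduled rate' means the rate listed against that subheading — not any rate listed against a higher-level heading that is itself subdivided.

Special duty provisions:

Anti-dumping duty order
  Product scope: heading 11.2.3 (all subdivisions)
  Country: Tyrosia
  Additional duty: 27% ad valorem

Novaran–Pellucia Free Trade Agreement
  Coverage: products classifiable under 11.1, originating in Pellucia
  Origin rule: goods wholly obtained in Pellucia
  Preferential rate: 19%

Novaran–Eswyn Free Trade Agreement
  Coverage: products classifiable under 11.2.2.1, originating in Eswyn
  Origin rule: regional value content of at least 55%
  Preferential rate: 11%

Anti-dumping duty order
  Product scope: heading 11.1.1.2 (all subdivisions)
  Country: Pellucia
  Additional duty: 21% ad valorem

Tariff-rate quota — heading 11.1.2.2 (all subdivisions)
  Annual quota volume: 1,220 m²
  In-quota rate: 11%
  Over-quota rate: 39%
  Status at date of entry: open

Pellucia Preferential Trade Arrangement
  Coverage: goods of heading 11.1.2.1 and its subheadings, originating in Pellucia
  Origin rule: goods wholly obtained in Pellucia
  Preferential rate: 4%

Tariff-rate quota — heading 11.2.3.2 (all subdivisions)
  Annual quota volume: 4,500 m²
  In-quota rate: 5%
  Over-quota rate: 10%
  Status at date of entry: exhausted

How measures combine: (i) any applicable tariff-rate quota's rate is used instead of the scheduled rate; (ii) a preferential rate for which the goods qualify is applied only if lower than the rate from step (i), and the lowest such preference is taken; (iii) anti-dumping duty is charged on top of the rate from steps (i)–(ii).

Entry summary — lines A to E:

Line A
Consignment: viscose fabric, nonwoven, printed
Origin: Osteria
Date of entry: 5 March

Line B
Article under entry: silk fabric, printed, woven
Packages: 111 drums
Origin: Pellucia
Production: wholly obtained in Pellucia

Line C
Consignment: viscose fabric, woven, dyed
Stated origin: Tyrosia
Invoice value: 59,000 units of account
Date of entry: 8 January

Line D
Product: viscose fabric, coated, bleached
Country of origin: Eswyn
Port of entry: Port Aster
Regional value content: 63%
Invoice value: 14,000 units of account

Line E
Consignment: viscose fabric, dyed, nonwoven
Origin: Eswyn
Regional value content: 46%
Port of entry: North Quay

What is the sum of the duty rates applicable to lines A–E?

Line A: viscose → 11.2; nonwoven → 11.2.3; printed → 11.2.3.1. Scheduled 7%. No special measure applies. → 7%.
Line B: silk → 11.1; woven → 11.1.1; printed → 11.1.1.4. Scheduled 36%. Pellucia agreement on 11.1: wholly obtained → 19% available; Pellucia agreement on 11.1.2.1: 11.1.1.4 not covered; preferential 19%. → 19%.
Line C: viscose → 11.2; woven → 11.2.4; dyed → 11.2.4.2. Scheduled 34%. No special measure applies. → 34%.
Line D: viscose → 11.2; coated → 11.2.2; bleached → 11.2.2.1. Scheduled 15%. Eswyn agreement on 11.2.2.1: RVC ≥ 55% → 11% available; preferential 11%. → 11%.
Line E: viscose → 11.2; nonwoven → 11.2.3; dyed → 11.2.3.2. Scheduled 6%. quota on 11.2.3.2 exhausted → over-quota 10%; Eswyn agreement on 11.2.2.1: 11.2.3.2 not covered. → 10%.
Sum: 7% + 19% + 34% + 11% + 10% = 81%.

81%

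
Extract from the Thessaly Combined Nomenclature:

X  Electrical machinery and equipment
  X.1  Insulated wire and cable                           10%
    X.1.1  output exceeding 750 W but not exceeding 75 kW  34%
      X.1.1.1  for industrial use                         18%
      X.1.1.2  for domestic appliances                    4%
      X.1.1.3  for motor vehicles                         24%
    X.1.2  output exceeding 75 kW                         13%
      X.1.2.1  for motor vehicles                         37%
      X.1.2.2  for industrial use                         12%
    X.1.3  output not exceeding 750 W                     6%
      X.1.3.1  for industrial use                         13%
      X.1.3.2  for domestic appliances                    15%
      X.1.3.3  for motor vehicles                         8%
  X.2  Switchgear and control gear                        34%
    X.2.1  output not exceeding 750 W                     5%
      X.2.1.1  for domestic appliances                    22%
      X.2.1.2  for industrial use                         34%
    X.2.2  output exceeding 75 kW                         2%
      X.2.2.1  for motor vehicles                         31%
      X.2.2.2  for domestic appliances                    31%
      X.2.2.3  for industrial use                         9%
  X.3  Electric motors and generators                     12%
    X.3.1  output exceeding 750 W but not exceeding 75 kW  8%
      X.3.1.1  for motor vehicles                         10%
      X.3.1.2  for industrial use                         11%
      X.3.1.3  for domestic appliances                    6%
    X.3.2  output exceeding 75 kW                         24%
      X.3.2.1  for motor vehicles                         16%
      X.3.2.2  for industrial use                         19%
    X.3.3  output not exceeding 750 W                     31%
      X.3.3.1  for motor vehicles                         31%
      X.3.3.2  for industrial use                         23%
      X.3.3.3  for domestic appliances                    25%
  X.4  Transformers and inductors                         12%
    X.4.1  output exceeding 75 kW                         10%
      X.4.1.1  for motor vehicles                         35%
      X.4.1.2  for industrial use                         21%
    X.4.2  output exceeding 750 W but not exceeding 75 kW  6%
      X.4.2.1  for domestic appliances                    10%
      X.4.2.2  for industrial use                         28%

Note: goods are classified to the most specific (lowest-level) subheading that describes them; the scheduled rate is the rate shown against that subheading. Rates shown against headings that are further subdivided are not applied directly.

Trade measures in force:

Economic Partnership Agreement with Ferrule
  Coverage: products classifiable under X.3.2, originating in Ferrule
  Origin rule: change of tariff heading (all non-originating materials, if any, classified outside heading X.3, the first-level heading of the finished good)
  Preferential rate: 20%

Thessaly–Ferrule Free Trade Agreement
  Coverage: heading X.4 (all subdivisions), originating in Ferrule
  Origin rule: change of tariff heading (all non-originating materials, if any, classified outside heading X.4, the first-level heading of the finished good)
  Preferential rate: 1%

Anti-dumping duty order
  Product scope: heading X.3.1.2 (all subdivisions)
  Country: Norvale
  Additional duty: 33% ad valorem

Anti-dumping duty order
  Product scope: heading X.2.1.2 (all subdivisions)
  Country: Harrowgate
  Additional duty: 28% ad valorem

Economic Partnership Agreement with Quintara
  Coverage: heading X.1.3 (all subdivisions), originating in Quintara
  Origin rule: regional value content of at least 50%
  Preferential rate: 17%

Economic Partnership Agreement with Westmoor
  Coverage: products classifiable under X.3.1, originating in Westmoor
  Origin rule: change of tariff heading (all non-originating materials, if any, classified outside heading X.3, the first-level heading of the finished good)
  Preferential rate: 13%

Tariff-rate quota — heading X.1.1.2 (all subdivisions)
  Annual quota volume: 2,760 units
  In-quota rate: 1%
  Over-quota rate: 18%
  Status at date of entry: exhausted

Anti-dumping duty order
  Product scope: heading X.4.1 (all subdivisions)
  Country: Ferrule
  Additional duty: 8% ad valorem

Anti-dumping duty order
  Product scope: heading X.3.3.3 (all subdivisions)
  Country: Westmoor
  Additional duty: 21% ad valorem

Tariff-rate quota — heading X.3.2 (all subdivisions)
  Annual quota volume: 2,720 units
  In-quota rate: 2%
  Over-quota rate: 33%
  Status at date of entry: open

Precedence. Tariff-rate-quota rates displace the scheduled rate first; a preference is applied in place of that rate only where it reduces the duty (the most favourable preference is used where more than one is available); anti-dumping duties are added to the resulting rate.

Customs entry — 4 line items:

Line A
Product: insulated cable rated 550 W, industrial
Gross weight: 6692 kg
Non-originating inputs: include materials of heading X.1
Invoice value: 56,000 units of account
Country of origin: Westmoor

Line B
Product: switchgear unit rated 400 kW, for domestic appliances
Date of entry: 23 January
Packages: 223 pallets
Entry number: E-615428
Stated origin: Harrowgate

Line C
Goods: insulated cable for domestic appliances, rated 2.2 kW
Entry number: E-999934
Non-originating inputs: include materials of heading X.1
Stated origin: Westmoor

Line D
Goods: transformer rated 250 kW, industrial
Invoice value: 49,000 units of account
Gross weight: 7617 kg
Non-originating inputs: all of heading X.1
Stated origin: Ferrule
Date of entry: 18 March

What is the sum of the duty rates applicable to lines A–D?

Line A: insulated cable → X.1; rated 550 W → X.1.3; industrial → X.1.3.1. Scheduled 13%. Westmoor agreement on X.3.1: X.1.3.1 not covered. → 13%.
Line B: switchgear unit → X.2; rated 400 kW → X.2.2; for domestic appliances → X.2.2.2. Scheduled 31%. No special measure applies. → 31%.
Line C: insulated cable → X.1; rated 2.2 kW → X.1.1; for domestic appliances → X.1.1.2. Scheduled 4%. quota on X.1.1.2 exhausted → over-quota 18%; Westmoor agreement on X.3.1: X.1.1.2 not covered. → 18%.
Line D: transformer → X.4; rated 250 kW → X.4.1; industrial → X.4.1.2. Scheduled 21%. Ferrule agreement on X.3.2: X.4.1.2 not covered; Ferrule agreement on X.4: CTH met → 1% available; preferential 1%; anti-dumping (Ferrule, X.4.1): +8%; total 1% + 8% = 9%. → 9%.
Sum: 13% + 31% + 18% + 9% = 71%.

71%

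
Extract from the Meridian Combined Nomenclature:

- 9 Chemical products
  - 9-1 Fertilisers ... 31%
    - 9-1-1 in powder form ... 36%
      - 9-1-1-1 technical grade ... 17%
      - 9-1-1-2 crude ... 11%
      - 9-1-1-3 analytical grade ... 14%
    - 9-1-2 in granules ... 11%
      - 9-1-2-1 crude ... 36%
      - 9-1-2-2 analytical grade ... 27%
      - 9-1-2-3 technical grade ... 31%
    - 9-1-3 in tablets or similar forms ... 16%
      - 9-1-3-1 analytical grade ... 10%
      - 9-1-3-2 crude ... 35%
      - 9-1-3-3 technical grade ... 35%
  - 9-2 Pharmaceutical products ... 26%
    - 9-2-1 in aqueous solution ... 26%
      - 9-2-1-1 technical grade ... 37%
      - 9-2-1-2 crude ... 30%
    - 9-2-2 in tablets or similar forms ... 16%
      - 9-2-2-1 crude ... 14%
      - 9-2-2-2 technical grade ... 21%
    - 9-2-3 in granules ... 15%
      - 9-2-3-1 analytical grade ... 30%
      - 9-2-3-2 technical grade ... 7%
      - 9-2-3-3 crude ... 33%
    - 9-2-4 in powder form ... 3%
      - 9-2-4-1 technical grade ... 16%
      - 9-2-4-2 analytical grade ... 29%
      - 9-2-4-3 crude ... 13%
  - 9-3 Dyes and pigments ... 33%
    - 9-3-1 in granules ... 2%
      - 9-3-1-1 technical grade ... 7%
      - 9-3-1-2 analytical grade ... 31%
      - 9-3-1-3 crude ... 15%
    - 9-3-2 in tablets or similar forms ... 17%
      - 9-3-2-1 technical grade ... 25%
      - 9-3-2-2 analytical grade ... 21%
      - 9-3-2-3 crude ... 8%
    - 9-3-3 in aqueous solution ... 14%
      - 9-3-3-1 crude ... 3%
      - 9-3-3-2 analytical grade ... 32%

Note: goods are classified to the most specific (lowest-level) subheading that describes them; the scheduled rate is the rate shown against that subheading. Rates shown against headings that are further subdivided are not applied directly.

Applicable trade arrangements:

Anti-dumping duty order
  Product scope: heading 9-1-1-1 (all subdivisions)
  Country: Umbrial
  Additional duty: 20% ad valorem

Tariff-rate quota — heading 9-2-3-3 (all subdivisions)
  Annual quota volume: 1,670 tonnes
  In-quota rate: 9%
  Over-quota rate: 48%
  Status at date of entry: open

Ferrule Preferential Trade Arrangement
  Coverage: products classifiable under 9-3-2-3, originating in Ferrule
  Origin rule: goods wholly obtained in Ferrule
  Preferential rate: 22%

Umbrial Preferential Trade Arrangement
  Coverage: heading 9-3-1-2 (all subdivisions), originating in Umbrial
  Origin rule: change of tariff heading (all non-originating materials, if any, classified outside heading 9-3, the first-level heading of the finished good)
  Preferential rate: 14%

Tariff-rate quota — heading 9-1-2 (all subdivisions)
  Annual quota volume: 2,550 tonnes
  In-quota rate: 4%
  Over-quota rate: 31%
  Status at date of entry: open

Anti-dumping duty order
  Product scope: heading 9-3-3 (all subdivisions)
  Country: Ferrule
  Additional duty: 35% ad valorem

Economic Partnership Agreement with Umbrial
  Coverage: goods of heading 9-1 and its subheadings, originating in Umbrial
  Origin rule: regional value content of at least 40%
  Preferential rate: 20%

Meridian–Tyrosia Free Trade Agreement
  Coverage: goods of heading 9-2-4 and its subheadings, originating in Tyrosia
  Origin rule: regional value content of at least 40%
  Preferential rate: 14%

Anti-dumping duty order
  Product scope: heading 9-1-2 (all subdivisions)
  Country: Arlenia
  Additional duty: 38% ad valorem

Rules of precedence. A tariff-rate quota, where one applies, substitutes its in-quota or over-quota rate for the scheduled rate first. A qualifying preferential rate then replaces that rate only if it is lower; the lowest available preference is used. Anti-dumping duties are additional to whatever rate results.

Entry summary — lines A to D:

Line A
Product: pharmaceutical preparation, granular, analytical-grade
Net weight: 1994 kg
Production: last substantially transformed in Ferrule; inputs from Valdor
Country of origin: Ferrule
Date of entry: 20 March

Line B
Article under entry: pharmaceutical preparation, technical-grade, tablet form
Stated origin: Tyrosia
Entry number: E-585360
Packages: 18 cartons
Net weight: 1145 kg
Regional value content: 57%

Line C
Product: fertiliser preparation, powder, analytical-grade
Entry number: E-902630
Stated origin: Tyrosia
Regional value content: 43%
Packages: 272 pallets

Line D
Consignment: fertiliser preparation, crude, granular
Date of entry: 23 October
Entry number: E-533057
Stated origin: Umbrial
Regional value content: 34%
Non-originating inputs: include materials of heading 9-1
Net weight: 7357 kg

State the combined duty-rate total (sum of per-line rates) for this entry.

69%

Line A: pharmaceutical → 9-2; granular → 9-2-3; analytical-grade → 9-2-3-1. Scheduled 30%. Ferrule agreement on 9-3-2-3: 9-2-3-1 not covered. → 30%.
Line B: pharmaceutical → 9-2; tablet form → 9-2-2; technical-grade → 9-2-2-2. Scheduled 21%. Tyrosia agreement on 9-2-4: 9-2-2-2 not covered. → 21%.
Line C: fertiliser → 9-1; powder → 9-1-1; analytical-grade → 9-1-1-3. Scheduled 14%. Tyrosia agreement on 9-2-4: 9-1-1-3 not covered. → 14%.
Line D: fertiliser → 9-1; granular → 9-1-2; crude → 9-1-2-1. Scheduled 36%. quota on 9-1-2 open → in-quota 4%; Umbrial agreement on 9-3-1-2: 9-1-2-1 not covered; Umbrial agreement on 9-1: RVC < 40%. → 4%.
Sum: 30% + 21% + 14% + 4% = 69%.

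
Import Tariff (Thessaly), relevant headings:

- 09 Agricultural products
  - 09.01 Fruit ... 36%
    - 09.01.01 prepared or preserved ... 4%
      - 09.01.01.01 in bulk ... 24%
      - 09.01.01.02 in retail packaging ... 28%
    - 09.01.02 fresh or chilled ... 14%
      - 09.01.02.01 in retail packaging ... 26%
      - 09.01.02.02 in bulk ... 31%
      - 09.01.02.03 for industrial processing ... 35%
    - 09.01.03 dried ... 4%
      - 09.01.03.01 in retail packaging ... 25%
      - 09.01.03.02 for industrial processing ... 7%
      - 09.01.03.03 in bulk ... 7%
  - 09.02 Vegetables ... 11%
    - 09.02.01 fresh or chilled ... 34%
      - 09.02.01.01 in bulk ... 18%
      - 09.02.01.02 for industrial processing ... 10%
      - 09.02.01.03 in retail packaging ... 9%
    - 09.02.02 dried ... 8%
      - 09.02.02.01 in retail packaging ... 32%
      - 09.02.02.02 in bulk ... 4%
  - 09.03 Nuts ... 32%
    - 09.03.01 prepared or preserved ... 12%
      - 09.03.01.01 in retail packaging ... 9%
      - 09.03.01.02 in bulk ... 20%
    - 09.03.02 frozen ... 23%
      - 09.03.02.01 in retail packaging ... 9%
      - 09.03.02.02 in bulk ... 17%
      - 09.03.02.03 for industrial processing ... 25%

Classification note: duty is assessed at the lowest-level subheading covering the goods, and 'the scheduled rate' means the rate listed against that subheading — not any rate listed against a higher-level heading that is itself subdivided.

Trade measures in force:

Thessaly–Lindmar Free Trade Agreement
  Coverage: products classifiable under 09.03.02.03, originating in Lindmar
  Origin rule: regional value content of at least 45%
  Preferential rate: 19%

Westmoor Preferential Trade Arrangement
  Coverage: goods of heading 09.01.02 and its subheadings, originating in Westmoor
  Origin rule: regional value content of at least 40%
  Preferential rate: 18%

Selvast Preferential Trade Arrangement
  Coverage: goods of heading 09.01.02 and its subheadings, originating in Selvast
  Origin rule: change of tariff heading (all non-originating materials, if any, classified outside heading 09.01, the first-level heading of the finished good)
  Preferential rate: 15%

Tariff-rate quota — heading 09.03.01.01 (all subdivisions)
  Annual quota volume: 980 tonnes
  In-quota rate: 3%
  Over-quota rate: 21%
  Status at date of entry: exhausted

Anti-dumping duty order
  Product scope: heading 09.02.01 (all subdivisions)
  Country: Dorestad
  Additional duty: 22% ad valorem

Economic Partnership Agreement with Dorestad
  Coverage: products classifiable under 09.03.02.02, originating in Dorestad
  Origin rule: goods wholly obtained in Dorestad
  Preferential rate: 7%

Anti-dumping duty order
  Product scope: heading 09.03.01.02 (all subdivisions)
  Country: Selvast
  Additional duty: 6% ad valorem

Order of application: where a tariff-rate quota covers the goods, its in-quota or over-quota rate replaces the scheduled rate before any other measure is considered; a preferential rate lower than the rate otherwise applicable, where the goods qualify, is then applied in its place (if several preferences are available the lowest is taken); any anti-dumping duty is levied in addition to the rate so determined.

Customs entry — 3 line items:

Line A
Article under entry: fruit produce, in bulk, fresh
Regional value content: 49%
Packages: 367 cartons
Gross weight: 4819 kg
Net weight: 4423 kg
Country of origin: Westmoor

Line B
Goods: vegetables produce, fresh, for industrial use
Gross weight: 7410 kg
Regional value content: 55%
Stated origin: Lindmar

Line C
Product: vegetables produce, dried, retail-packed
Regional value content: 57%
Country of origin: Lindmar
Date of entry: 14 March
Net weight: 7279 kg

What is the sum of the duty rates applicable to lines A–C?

60%

Line A: fruit → 09.01; fresh → 09.01.02; in bulk → 09.01.02.02. Scheduled 31%. Westmoor agreement on 09.01.02: RVC ≥ 40% → 18% available; preferential 18%. → 18%.
Line B: vegetables → 09.02; fresh → 09.02.01; for industrial use → 09.02.01.02. Scheduled 10%. Lindmar agreement on 09.03.02.03: 09.02.01.02 not covered. → 10%.
Line C: vegetables → 09.02; dried → 09.02.02; retail-packed → 09.02.02.01. Scheduled 32%. Lindmar agreement on 09.03.02.03: 09.02.02.01 not covered. → 32%.
Sum: 18% + 10% + 32% = 60%.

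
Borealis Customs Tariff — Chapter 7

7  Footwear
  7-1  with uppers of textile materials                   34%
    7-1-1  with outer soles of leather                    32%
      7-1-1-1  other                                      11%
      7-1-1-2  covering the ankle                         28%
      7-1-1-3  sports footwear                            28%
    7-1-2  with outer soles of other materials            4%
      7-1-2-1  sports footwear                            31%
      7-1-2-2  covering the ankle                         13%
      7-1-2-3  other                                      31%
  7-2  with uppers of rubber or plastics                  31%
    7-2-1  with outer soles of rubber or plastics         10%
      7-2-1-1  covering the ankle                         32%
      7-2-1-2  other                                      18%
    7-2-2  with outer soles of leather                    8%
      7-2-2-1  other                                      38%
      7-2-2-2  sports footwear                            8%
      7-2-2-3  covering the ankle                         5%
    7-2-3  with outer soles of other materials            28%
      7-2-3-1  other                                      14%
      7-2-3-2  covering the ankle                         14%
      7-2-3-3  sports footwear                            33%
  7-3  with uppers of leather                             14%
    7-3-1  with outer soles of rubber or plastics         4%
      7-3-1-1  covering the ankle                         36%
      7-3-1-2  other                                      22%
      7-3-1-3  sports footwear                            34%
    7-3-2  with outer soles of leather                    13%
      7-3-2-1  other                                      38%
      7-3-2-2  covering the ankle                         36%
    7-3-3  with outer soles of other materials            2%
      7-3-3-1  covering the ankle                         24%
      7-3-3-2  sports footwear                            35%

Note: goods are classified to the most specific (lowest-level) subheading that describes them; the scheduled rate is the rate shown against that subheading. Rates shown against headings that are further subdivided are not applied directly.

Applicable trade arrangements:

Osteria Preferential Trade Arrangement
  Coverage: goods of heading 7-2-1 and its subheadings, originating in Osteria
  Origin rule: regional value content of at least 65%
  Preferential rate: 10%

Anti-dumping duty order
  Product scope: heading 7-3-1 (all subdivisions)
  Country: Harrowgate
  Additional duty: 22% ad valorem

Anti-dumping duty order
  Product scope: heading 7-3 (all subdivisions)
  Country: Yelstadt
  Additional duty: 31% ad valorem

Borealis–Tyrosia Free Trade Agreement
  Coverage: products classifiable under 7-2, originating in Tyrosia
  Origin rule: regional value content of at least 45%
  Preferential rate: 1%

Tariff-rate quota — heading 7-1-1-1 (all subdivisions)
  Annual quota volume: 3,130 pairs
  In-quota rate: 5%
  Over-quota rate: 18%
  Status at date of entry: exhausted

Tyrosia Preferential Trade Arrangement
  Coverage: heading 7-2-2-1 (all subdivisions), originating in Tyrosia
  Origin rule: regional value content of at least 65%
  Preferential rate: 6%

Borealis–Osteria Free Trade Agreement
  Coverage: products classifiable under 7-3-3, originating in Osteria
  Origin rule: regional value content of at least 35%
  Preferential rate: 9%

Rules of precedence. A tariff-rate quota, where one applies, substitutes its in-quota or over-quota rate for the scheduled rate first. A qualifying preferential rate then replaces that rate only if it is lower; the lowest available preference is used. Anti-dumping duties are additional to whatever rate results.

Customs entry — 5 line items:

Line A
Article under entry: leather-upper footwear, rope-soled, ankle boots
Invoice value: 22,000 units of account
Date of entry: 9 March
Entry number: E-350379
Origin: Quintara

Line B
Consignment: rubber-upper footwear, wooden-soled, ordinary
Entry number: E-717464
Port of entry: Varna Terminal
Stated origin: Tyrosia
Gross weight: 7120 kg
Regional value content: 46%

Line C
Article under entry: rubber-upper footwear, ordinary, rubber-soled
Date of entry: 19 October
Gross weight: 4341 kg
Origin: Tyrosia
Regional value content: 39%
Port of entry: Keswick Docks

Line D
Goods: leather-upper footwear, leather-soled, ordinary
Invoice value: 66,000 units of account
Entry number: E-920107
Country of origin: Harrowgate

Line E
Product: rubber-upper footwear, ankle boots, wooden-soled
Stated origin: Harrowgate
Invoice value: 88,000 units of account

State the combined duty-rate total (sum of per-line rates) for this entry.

Line A: leather-upper → 7-3; rope-soled → 7-3-3; ankle boots → 7-3-3-1. Scheduled 24%. No special measure applies. → 24%.
Line B: rubber-upper → 7-2; wooden-soled → 7-2-3; ordinary → 7-2-3-1. Scheduled 14%. Tyrosia agreement on 7-2: RVC ≥ 45% → 1% available; Tyrosia agreement on 7-2-2-1: 7-2-3-1 not covered; preferential 1%. → 1%.
Line C: rubber-upper → 7-2; rubber-soled → 7-2-1; ordinary → 7-2-1-2. Scheduled 18%. Tyrosia agreement on 7-2: RVC < 45%; Tyrosia agreement on 7-2-2-1: 7-2-1-2 not covered. → 18%.
Line D: leather-upper → 7-3; leather-soled → 7-3-2; ordinary → 7-3-2-1. Scheduled 38%. No special measure applies. → 38%.
Line E: rubber-upper → 7-2; wooden-soled → 7-2-3; ankle boots → 7-2-3-2. Scheduled 14%. No special measure applies. → 14%.
Sum: 24% + 1% + 18% + 38% + 14% = 95%.

95%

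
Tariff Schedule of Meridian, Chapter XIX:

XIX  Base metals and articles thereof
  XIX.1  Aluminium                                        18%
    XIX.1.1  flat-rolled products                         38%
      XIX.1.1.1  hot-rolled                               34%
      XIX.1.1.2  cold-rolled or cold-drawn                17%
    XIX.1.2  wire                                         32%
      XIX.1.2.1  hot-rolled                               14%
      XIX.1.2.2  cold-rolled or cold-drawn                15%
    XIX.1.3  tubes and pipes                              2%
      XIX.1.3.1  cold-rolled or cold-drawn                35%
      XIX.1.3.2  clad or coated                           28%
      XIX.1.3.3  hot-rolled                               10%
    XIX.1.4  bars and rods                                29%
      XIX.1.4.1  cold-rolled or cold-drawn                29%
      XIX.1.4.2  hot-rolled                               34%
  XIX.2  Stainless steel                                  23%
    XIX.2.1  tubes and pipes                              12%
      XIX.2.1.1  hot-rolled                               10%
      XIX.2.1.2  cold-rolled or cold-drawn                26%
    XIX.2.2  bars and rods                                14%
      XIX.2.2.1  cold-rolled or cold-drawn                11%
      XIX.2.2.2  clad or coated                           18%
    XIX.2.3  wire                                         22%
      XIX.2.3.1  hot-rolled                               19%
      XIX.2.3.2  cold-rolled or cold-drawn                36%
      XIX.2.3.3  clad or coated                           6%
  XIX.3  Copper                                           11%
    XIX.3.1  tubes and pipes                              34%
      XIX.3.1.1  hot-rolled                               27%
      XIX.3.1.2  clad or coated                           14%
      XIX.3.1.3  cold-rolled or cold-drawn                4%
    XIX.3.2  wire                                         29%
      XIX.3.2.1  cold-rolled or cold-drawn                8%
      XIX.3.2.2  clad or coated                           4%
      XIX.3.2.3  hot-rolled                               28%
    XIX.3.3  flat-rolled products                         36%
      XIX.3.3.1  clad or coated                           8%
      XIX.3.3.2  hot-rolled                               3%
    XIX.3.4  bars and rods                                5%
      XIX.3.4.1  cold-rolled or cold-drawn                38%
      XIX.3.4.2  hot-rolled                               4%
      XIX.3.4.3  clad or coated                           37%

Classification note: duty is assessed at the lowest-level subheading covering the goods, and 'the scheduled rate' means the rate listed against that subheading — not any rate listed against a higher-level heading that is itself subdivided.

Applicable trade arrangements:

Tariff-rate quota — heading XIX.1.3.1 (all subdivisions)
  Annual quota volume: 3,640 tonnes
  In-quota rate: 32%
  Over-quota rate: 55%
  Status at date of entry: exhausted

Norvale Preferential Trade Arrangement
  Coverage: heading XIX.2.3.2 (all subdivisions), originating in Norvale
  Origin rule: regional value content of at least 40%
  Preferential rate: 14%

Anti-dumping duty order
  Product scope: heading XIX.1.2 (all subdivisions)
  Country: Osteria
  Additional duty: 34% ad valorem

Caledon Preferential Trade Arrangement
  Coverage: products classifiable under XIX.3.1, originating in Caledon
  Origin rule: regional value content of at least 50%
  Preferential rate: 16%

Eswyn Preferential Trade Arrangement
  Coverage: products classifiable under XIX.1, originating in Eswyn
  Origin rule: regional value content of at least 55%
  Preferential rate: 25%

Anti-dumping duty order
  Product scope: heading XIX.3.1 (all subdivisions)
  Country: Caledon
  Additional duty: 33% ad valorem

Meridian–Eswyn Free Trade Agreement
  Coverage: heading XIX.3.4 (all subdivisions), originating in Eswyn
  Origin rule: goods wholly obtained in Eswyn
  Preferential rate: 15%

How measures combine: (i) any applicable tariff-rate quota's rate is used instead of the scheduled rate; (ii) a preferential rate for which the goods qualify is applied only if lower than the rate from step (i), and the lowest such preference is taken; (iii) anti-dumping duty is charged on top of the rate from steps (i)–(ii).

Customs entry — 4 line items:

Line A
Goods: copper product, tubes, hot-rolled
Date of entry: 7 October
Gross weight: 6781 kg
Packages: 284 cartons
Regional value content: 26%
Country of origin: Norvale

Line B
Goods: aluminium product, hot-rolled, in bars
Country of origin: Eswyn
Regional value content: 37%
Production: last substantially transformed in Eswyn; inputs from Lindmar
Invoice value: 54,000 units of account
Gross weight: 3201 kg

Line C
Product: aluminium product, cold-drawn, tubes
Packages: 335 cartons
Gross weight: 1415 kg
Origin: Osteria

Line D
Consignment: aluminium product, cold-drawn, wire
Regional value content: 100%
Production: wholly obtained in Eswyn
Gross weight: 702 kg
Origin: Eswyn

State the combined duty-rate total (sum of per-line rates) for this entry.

131%

Line A: copper → XIX.3; tubes → XIX.3.1; hot-rolled → XIX.3.1.1. Scheduled 27%. Norvale agreement on XIX.2.3.2: XIX.3.1.1 not covered. → 27%.
Line B: aluminium → XIX.1; in bars → XIX.1.4; hot-rolled → XIX.1.4.2. Scheduled 34%. Eswyn agreement on XIX.1: RVC < 55%; Eswyn agreement on XIX.3.4: XIX.1.4.2 not covered. → 34%.
Line C: aluminium → XIX.1; tubes → XIX.1.3; cold-drawn → XIX.1.3.1. Scheduled 35%. quota on XIX.1.3.1 exhausted → over-quota 55%. → 55%.
Line D: aluminium → XIX.1; wire → XIX.1.2; cold-drawn → XIX.1.2.2. Scheduled 15%. Eswyn agreement on XIX.1: RVC ≥ 55% → 25% available; Eswyn agreement on XIX.3.4: XIX.1.2.2 not covered; preference 25% not lower than 15% → no reduction. → 15%.
Sum: 27% + 34% + 55% + 15% = 131%.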